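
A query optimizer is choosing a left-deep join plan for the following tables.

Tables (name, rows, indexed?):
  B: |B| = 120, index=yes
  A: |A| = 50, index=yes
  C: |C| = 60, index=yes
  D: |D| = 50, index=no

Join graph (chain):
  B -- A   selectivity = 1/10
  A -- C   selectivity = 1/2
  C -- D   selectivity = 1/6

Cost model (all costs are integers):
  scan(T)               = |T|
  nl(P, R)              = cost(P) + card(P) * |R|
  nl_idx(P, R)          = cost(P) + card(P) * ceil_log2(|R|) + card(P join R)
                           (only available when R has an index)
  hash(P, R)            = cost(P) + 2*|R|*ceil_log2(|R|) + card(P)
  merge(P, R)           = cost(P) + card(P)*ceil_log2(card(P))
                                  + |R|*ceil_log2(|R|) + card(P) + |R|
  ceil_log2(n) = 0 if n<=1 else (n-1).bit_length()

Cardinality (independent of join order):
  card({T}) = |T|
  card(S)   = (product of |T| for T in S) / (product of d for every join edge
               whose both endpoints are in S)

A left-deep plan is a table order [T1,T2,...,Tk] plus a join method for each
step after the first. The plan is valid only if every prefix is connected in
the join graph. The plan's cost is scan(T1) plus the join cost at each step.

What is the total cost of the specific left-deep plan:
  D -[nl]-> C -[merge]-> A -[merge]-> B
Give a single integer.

196860

step 1: scan D: cost=50, card=50
step 2: join C via nl
    card(P join C) = 50*60/(6) = 500
    cost = 50 + 50*60 = 3050
step 3: join A via merge
    card(P join A) = 500*50/(2) = 12500
    cost = 3050 + 500*9 + 50*6 + 500 + 50 = 8400
step 4: join B via merge
    card(P join B) = 12500*120/(10) = 150000
    cost = 8400 + 12500*14 + 120*7 + 12500 + 120 = 196860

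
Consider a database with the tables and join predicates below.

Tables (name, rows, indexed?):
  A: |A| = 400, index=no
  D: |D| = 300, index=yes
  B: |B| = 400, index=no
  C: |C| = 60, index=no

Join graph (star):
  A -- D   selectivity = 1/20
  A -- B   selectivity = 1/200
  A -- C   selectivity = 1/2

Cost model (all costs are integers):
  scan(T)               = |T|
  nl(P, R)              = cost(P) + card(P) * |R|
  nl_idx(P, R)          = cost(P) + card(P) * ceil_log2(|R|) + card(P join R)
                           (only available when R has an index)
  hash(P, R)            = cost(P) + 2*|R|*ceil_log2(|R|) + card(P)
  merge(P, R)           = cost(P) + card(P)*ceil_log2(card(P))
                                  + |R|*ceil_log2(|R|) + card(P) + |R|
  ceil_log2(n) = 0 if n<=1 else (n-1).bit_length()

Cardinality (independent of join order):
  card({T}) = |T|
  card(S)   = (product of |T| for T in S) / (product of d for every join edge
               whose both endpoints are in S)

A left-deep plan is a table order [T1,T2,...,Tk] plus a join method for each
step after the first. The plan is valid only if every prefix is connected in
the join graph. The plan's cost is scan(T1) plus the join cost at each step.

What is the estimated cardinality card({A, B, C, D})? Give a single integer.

360000

Tables in S: A(400), B(400), C(60), D(300)
Edges inside S: A-D(d=20), A-B(d=200), A-C(d=2)
numerator = 400 * 400 * 60 * 300 = 2880000000
denominator = 20 * 200 * 2 = 8000
card(S) = 2880000000 / 8000 = 360000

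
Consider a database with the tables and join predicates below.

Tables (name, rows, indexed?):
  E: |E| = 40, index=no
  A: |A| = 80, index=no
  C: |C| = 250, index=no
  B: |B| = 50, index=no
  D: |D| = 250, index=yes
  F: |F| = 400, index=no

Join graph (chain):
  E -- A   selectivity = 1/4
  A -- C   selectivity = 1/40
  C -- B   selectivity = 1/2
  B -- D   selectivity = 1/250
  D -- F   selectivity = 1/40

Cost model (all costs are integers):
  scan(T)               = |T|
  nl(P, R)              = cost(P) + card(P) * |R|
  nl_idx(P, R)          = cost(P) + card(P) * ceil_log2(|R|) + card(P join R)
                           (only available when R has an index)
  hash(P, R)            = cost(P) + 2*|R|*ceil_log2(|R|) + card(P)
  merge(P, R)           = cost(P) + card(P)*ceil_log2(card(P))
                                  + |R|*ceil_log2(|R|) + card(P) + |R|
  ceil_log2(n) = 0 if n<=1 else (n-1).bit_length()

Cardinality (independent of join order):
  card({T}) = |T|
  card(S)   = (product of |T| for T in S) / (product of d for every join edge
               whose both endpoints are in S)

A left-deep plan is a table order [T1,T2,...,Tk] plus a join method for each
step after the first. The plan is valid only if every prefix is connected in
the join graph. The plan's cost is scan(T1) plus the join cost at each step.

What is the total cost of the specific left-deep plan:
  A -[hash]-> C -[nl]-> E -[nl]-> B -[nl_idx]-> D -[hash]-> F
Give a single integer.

step 1: scan A: cost=80, card=80
step 2: join C via hash
    card(P join C) = 80*250/(40) = 500
    cost = 80 + 2*250*8 + 80 = 4160
step 3: join E via nl
    card(P join E) = 500*40/(4) = 5000
    cost = 4160 + 500*40 = 24160
step 4: join B via nl
    card(P join B) = 5000*50/(2) = 125000
    cost = 24160 + 5000*50 = 274160
step 5: join D via nl_idx
    card(P join D) = 125000*250/(250) = 125000
    cost = 274160 + 125000*8 + 125000 = 1399160
step 6: join F via hash
    card(P join F) = 125000*400/(40) = 1250000
    cost = 1399160 + 2*400*9 + 125000 = 1531360

1531360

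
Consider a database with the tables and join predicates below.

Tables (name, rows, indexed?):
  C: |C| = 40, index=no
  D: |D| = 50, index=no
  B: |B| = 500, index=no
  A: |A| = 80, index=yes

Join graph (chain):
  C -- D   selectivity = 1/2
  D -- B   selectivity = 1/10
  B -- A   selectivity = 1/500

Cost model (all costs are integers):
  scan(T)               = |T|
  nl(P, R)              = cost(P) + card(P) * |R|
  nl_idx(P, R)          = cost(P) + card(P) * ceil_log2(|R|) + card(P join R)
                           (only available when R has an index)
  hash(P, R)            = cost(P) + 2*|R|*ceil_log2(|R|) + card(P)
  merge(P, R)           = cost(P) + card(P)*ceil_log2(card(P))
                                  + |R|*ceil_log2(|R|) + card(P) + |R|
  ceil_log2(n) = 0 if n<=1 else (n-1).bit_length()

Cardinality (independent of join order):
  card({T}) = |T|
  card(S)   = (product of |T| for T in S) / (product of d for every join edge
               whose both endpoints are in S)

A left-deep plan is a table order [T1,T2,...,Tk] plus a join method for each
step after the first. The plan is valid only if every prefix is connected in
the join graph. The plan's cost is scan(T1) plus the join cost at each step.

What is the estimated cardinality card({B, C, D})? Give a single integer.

50000

Tables in S: B(500), C(40), D(50)
Edges inside S: C-D(d=2), D-B(d=10)
numerator = 500 * 40 * 50 = 1000000
denominator = 2 * 10 = 20
card(S) = 1000000 / 20 = 50000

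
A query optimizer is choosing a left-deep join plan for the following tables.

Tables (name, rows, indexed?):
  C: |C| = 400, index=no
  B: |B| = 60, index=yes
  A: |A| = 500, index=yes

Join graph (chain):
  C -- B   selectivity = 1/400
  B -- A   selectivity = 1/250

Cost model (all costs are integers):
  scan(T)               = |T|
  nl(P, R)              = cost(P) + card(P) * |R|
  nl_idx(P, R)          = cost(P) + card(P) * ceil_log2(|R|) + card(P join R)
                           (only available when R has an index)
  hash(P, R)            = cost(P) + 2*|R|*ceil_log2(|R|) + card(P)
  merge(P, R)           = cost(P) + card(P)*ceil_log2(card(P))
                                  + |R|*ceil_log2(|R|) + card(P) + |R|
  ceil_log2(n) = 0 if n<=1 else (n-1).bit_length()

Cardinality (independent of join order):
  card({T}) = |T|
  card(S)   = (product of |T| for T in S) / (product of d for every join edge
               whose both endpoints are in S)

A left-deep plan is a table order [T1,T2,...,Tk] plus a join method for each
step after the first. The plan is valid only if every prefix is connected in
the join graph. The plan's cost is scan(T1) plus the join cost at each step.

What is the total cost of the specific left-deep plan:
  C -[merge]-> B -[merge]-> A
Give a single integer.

step 1: scan C: cost=400, card=400
step 2: join B via merge
    card(P join B) = 400*60/(400) = 60
    cost = 400 + 400*9 + 60*6 + 400 + 60 = 4820
step 3: join A via merge
    card(P join A) = 60*500/(250) = 120
    cost = 4820 + 60*6 + 500*9 + 60 + 500 = 10240

10240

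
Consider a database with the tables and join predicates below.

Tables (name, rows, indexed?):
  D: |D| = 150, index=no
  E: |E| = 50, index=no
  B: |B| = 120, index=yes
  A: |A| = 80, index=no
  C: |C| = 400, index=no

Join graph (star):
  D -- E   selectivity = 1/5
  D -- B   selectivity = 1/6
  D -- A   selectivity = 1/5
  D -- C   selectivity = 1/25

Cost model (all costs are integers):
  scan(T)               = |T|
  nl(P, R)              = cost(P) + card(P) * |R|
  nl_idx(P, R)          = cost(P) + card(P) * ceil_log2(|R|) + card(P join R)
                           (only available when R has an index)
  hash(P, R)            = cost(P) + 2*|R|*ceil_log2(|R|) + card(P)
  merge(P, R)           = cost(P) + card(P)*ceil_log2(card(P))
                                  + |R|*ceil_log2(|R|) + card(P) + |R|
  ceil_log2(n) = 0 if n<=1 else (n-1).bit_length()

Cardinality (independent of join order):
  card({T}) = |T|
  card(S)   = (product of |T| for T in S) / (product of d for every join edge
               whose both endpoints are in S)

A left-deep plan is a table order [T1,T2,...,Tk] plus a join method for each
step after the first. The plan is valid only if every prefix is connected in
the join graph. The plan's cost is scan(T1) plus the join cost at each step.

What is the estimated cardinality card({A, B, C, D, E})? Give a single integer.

7680000

Tables in S: A(80), B(120), C(400), D(150), E(50)
Edges inside S: D-E(d=5), D-B(d=6), D-A(d=5), D-C(d=25)
numerator = 80 * 120 * 400 * 150 * 50 = 28800000000
denominator = 5 * 6 * 5 * 25 = 3750
card(S) = 28800000000 / 3750 = 7680000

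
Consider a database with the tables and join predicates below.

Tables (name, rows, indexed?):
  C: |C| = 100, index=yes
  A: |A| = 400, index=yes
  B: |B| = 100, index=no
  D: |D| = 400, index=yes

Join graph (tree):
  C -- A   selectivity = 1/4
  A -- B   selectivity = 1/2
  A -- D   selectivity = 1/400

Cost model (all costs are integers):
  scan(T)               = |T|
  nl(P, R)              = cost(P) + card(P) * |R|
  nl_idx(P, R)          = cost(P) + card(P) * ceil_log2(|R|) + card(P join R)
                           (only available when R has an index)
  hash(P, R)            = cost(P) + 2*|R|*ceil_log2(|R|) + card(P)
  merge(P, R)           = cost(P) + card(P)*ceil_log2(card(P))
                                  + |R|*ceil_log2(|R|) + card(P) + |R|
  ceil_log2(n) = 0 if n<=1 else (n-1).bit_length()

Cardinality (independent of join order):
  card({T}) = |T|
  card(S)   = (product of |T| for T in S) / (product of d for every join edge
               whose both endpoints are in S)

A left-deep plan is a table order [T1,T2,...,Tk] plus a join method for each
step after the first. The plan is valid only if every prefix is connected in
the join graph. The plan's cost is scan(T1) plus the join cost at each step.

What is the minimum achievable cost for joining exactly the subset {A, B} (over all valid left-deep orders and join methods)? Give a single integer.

2200

Selinger DP over subsets of {A,B}:
  {A}: scan cost=400, card=400
  {B}: scan cost=100, card=100
  {AB}: card=20000; try (B,hash)→2200, (A,merge)→4900, (B,merge)→5200, (A,hash)→7400, (A,nl_idx)→21000, (A,nl)→40100 …(+1); best=2200 via (B,hash)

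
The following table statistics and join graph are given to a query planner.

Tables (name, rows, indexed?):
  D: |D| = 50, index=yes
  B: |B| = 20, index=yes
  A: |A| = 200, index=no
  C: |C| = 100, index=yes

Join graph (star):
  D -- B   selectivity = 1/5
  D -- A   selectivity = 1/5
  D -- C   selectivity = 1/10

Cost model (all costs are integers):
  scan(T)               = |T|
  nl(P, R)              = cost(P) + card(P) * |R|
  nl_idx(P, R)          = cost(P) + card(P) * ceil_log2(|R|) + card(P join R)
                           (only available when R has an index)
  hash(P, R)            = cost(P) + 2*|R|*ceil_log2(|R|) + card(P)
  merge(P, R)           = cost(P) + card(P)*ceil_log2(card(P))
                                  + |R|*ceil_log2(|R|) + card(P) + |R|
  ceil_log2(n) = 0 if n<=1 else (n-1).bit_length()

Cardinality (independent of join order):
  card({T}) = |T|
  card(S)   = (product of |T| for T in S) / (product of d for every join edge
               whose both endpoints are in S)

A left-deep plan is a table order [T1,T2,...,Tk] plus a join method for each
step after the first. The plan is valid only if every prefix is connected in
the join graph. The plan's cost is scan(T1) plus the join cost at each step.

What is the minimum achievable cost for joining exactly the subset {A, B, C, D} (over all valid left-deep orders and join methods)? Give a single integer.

Selinger DP over subsets of {A,B,C,D}:
  {D}: scan cost=50, card=50
  {B}: scan cost=20, card=20
  {A}: scan cost=200, card=200
  {C}: scan cost=100, card=100
  {BD}: card=200; try (B,hash)→300, (D,nl_idx)→340, (D,merge)→490, (B,nl_idx)→500, (B,merge)→520, (D,hash)→640 …(+2); best=300 via (B,hash)
  {AD}: card=2000; try (D,hash)→1000, (A,merge)→2200, (D,merge)→2350, (A,hash)→3300, (D,nl_idx)→3400, (A,nl)→10050 …(+1); best=1000 via (D,hash)
  {CD}: card=500; try (D,hash)→800, (C,nl_idx)→900, (D,nl_idx)→1200, (C,merge)→1200, (D,merge)→1250, (C,hash)→1500 …(+2); best=800 via (D,hash)
  {ABD}: card=8000; try (B,hash)→3200, (A,hash)→3700, (A,merge)→3900, (B,nl_idx)→19000, (B,merge)→25120, (A,nl)→40300 …(+1); best=3200 via (B,hash)
  {BCD}: card=2000; try (B,hash)→1500, (C,hash)→1900, (C,merge)→2900, (C,nl_idx)→3700, (B,nl_idx)→5300, (B,merge)→5920 …(+2); best=1500 via (B,hash)
  {ACD}: card=20000; try (C,hash)→4400, (A,hash)→4500, (A,merge)→7600, (C,merge)→25800, (C,nl_idx)→35000, (A,nl)→100800 …(+1); best=4400 via (C,hash)
  {ABCD}: card=80000; try (A,hash)→6700, (C,hash)→12600, (B,hash)→24600, (A,merge)→27300, (C,merge)→116000, (C,nl_idx)→139200 …(+5); best=6700 via (A,hash)

6700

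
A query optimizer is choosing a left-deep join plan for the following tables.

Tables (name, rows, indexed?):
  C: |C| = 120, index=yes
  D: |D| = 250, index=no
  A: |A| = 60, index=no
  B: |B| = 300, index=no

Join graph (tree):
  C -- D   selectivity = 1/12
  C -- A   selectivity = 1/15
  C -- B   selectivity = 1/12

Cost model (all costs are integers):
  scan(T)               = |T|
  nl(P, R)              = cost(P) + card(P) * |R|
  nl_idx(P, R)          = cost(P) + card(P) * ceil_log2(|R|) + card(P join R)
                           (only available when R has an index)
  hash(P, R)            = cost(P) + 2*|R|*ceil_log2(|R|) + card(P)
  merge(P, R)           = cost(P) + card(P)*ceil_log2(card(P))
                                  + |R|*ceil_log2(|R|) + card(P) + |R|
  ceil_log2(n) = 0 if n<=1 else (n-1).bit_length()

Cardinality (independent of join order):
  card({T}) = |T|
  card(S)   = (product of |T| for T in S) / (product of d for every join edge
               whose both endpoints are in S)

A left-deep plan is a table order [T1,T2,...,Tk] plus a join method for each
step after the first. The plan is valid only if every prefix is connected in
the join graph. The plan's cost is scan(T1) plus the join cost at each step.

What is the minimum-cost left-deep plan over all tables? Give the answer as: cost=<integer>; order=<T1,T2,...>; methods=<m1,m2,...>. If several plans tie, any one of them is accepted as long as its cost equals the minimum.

cost=20800; order=D,C,A,B; methods=hash,hash,hash

Selinger DP (subsets sized 1..n):
  {C}: scan cost=120, card=120
  {D}: scan cost=250, card=250
  {A}: scan cost=60, card=60
  {B}: scan cost=300, card=300
  {CD}: card=2500; try (C,hash)→2180, (D,merge)→3330, (C,merge)→3460, (D,hash)→4240, (C,nl_idx)→4500, (D,nl)→30120 …(+1); best=2180 via (C,hash)
  {AC}: card=480; try (C,nl_idx)→960, (A,hash)→960, (C,merge)→1440, (A,merge)→1500, (C,hash)→1800, (C,nl)→7260 …(+1); best=960 via (C,nl_idx)
  {BC}: card=3000; try (C,hash)→2280, (B,merge)→4080, (C,merge)→4260, (C,nl_idx)→5400, (B,hash)→5640, (B,nl)→36120 …(+1); best=2280 via (C,hash)
  {ACD}: card=10000; try (A,hash)→5400, (D,hash)→5440, (D,merge)→8010, (A,merge)→35100, (D,nl)→120960, (A,nl)→152180; best=5400 via (A,hash)
  {BCD}: card=62500; try (D,hash)→9280, (B,hash)→10080, (B,merge)→37680, (D,merge)→43530, (B,nl)→752180, (D,nl)→752280; best=9280 via (D,hash)
  {ABC}: card=12000; try (A,hash)→6000, (B,hash)→6840, (B,merge)→8760, (A,merge)→41700, (B,nl)→144960, (A,nl)→182280; best=6000 via (A,hash)
  {ABCD}: card=250000; try (B,hash)→20800, (D,hash)→22000, (A,hash)→72500, (B,merge)→158400, (D,merge)→188250, (A,merge)→1072200 …(+3); best=20800 via (B,hash)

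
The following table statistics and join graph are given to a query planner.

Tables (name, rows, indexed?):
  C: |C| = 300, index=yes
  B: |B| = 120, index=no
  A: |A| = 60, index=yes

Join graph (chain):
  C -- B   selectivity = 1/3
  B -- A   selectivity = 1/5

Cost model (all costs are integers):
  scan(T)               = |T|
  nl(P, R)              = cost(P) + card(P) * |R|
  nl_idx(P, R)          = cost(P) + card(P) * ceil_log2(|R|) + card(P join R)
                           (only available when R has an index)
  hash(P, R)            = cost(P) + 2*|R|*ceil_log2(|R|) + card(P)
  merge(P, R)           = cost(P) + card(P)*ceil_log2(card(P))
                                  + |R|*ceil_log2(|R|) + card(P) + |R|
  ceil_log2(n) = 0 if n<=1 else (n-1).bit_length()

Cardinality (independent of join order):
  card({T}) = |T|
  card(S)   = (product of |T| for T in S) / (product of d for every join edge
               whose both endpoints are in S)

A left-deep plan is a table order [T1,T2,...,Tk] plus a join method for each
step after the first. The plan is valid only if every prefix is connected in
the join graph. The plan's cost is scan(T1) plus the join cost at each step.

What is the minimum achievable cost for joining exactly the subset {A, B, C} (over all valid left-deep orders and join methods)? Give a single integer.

7800

Selinger DP over subsets of {A,B,C}:
  {C}: scan cost=300, card=300
  {B}: scan cost=120, card=120
  {A}: scan cost=60, card=60
  {BC}: card=12000; try (B,hash)→2280, (C,merge)→4080, (B,merge)→4260, (C,hash)→5640, (C,nl_idx)→13200, (C,nl)→36120 …(+1); best=2280 via (B,hash)
  {AB}: card=1440; try (A,hash)→960, (B,merge)→1440, (A,merge)→1500, (B,hash)→1800, (A,nl_idx)→2280, (B,nl)→7260 …(+1); best=960 via (A,hash)
  {ABC}: card=144000; try (C,hash)→7800, (A,hash)→15000, (C,merge)→21240, (C,nl_idx)→157920, (A,merge)→182700, (A,nl_idx)→218280 …(+2); best=7800 via (C,hash)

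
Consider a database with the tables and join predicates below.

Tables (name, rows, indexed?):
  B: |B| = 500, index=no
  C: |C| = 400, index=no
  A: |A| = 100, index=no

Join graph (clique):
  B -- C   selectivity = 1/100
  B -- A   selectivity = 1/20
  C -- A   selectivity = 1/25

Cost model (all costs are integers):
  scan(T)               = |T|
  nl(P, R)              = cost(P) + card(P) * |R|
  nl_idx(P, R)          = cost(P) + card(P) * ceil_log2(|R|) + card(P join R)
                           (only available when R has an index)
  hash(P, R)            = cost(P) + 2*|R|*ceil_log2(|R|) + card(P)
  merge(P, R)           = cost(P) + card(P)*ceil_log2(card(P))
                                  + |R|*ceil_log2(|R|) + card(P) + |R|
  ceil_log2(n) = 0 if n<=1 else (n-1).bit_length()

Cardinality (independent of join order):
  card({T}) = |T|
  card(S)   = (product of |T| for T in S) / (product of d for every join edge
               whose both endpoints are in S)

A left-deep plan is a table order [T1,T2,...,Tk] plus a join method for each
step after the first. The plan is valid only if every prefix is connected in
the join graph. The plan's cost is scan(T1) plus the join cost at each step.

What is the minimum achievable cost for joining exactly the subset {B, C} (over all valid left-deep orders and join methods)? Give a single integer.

Selinger DP over subsets of {B,C}:
  {B}: scan cost=500, card=500
  {C}: scan cost=400, card=400
  {BC}: card=2000; try (C,hash)→8200, (B,merge)→9400, (C,merge)→9500, (B,hash)→9800, (B,nl)→200400, (C,nl)→200500; best=8200 via (C,hash)

8200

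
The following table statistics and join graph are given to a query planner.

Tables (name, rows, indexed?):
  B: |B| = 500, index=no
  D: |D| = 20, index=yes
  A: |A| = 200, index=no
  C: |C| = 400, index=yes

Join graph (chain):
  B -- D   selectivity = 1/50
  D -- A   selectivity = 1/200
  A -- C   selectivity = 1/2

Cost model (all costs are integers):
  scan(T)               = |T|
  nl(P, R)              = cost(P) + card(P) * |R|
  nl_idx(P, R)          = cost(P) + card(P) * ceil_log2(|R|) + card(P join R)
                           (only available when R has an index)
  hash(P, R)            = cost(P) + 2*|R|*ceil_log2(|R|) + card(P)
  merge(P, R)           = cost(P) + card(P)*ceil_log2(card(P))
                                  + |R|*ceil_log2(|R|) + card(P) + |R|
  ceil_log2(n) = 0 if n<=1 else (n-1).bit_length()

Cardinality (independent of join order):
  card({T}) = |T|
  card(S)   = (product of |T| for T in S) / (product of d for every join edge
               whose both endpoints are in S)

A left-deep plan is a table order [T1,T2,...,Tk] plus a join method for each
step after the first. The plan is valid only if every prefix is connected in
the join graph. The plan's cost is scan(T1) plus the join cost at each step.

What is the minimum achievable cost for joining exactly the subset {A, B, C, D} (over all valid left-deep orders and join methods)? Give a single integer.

10400

Selinger DP over subsets of {A,B,C,D}:
  {B}: scan cost=500, card=500
  {D}: scan cost=20, card=20
  {A}: scan cost=200, card=200
  {C}: scan cost=400, card=400
  {BD}: card=200; try (D,hash)→1200, (D,nl_idx)→3200, (B,merge)→5140, (D,merge)→5620, (B,hash)→9040, (B,nl)→10020 …(+1); best=1200 via (D,hash)
  {AD}: card=20; try (D,hash)→600, (D,nl_idx)→1220, (A,merge)→1940, (D,merge)→2120, (A,hash)→3240, (A,nl)→4020 …(+1); best=600 via (D,hash)
  {AC}: card=40000; try (A,hash)→4000, (C,merge)→6000, (A,merge)→6200, (C,hash)→7600, (C,nl_idx)→42000, (C,nl)→80200 …(+1); best=4000 via (A,hash)
  {ABD}: card=200; try (A,hash)→4600, (A,merge)→4800, (B,merge)→5720, (B,hash)→9620, (B,nl)→10600, (A,nl)→41200; best=4600 via (A,hash)
  {ACD}: card=4000; try (C,merge)→4720, (C,nl_idx)→4780, (C,hash)→7820, (C,nl)→8600, (D,hash)→44200, (D,nl_idx)→208000 …(+2); best=4720 via (C,merge)
  {ABCD}: card=40000; try (C,merge)→10400, (C,hash)→12000, (B,hash)→17720, (C,nl_idx)→46400, (B,merge)→61720, (C,nl)→84600 …(+1); best=10400 via (C,merge)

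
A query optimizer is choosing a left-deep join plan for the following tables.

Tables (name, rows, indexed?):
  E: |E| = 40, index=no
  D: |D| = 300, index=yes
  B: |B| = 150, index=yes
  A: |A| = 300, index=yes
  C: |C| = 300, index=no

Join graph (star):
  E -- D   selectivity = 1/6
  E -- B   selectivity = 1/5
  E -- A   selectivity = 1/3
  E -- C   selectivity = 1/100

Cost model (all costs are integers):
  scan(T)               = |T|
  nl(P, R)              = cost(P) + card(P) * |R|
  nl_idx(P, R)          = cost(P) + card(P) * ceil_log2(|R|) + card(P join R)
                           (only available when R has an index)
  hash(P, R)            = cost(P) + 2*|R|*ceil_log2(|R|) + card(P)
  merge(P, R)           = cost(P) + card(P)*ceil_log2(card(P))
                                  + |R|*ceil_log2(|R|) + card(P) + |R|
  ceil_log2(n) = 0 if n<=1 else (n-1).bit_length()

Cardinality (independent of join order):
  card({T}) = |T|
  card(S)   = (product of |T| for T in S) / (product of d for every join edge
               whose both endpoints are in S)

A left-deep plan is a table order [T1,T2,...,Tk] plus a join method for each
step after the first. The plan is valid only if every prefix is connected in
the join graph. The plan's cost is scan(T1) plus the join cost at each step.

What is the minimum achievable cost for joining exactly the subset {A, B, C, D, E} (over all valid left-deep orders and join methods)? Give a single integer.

Selinger DP over subsets of {A,B,C,D,E}:
  {E}: scan cost=40, card=40
  {D}: scan cost=300, card=300
  {B}: scan cost=150, card=150
  {A}: scan cost=300, card=300
  {C}: scan cost=300, card=300
  {DE}: card=2000; try (E,hash)→1080, (D,nl_idx)→2400, (D,merge)→3320, (E,merge)→3580, (D,hash)→5480, (D,nl)→12040 …(+1); best=1080 via (E,hash)
  {BE}: card=1200; try (E,hash)→780, (B,nl_idx)→1560, (B,merge)→1670, (E,merge)→1780, (B,hash)→2480, (B,nl)→6040 …(+1); best=780 via (E,hash)
  {AE}: card=4000; try (E,hash)→1080, (A,merge)→3320, (E,merge)→3580, (A,nl_idx)→4400, (A,hash)→5480, (A,nl)→12040 …(+1); best=1080 via (E,hash)
  {CE}: card=120; try (E,hash)→1080, (C,merge)→3320, (E,merge)→3580, (C,hash)→5480, (C,nl)→12040, (E,nl)→12300; best=1080 via (E,hash)
  {BDE}: card=60000; try (B,hash)→5480, (D,hash)→7380, (D,merge)→18180, (B,merge)→26430, (D,nl_idx)→71580, (B,nl_idx)→77080 …(+2); best=5480 via (B,hash)
  {ADE}: card=200000; try (A,hash)→8480, (D,hash)→10480, (A,merge)→28080, (D,merge)→56080, (A,nl_idx)→219080, (D,nl_idx)→237080 …(+2); best=8480 via (A,hash)
  {CDE}: card=6000; try (D,merge)→5040, (D,hash)→6600, (D,nl_idx)→8160, (C,hash)→8480, (C,merge)→28080, (D,nl)→37080 …(+1); best=5040 via (D,merge)
  {ABE}: card=120000; try (A,hash)→7380, (B,hash)→7480, (A,merge)→18180, (B,merge)→54430, (A,nl_idx)→131580, (B,nl_idx)→153080 …(+2); best=7380 via (A,hash)
  {BCE}: card=3600; try (B,merge)→3390, (B,hash)→3600, (B,nl_idx)→5640, (C,hash)→7380, (C,merge)→18180, (B,nl)→19080 …(+1); best=3390 via (B,merge)
  {ACE}: card=12000; try (A,merge)→5040, (A,hash)→6600, (C,hash)→10480, (A,nl_idx)→14160, (A,nl)→37080, (C,merge)→56080 …(+1); best=5040 via (A,merge)
  {ABDE}: card=6000000; try (A,hash)→70880, (D,hash)→132780, (B,hash)→210880, (A,merge)→1028480, (D,merge)→2170380, (B,merge)→3809830 …(+6); best=70880 via (A,hash)
  {BCDE}: card=180000; try (D,hash)→12390, (B,hash)→13440, (D,merge)→53190, (C,hash)→70880, (B,merge)→90390, (D,nl_idx)→215790 …(+5); best=12390 via (D,hash)
  {ACDE}: card=600000; try (A,hash)→16440, (D,hash)→22440, (A,merge)→92040, (D,merge)→188040, (C,hash)→213880, (A,nl_idx)→659040 …(+5); best=16440 via (A,hash)
  {ABCE}: card=360000; try (A,hash)→12390, (B,hash)→19440, (A,merge)→53190, (C,hash)→132780, (B,merge)→186390, (A,nl_idx)→395790 …(+5); best=12390 via (A,hash)
  {ABCDE}: card=18000000; try (A,hash)→197790, (D,hash)→377790, (B,hash)→618840, (A,merge)→3435390, (C,hash)→6076280, (D,merge)→7215390 …(+9); best=197790 via (A,hash)

197790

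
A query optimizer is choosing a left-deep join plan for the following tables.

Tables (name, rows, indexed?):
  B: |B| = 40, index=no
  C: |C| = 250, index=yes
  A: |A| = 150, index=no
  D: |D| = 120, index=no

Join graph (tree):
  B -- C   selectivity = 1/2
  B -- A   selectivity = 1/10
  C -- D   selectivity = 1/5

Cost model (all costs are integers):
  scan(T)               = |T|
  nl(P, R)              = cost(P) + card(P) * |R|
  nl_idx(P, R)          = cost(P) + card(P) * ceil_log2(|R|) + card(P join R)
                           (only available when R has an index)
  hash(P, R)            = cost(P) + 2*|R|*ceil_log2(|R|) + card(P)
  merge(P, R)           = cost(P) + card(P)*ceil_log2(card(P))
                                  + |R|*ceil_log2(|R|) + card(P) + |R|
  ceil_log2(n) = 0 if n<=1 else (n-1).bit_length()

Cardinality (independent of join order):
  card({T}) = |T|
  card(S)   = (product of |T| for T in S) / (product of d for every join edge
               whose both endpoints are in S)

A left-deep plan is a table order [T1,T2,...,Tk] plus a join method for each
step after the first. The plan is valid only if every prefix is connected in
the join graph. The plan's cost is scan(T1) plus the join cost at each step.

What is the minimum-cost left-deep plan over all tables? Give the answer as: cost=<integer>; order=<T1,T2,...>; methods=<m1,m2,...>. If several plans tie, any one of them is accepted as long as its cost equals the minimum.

cost=82060; order=A,B,C,D; methods=hash,hash,hash

Selinger DP (subsets sized 1..n):
  {B}: scan cost=40, card=40
  {C}: scan cost=250, card=250
  {A}: scan cost=150, card=150
  {D}: scan cost=120, card=120
  {BC}: card=5000; try (B,hash)→980, (C,merge)→2570, (B,merge)→2780, (C,hash)→4080, (C,nl_idx)→5360, (C,nl)→10040 …(+1); best=980 via (B,hash)
  {AB}: card=600; try (B,hash)→780, (A,merge)→1670, (B,merge)→1780, (A,hash)→2480, (A,nl)→6040, (B,nl)→6150; best=780 via (B,hash)
  {CD}: card=6000; try (D,hash)→2180, (C,merge)→3330, (D,merge)→3460, (C,hash)→4240, (C,nl_idx)→7080, (C,nl)→30120 …(+1); best=2180 via (D,hash)
  {ABC}: card=75000; try (C,hash)→5380, (A,hash)→8380, (C,merge)→9630, (A,merge)→72330, (C,nl_idx)→80580, (C,nl)→150780 …(+1); best=5380 via (C,hash)
  {BCD}: card=120000; try (D,hash)→7660, (B,hash)→8660, (D,merge)→71940, (B,merge)→86460, (B,nl)→242180, (D,nl)→600980; best=7660 via (D,hash)
  {ABCD}: card=1800000; try (D,hash)→82060, (A,hash)→130060, (D,merge)→1356340, (A,merge)→2169010, (D,nl)→9005380, (A,nl)→18007660; best=82060 via (D,hash)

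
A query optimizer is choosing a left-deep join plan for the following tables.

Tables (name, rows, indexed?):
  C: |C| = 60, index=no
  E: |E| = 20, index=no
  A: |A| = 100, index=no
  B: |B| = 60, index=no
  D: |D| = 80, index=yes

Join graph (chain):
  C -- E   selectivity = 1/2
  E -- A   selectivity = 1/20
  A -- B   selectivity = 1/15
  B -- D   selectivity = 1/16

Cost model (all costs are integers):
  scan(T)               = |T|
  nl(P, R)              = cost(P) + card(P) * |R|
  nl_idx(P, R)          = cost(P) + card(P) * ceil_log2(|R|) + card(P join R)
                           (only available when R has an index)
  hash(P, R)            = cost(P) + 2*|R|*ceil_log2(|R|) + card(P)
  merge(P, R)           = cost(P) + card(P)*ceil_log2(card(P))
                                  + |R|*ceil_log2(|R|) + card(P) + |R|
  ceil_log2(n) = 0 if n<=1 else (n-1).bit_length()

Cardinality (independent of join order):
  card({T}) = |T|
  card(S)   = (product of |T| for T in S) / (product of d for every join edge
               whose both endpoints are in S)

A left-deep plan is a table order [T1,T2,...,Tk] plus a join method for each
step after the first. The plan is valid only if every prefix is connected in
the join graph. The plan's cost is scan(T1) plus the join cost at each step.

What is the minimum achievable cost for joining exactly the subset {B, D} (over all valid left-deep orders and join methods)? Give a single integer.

Selinger DP over subsets of {B,D}:
  {B}: scan cost=60, card=60
  {D}: scan cost=80, card=80
  {BD}: card=300; try (D,nl_idx)→780, (B,hash)→880, (D,merge)→1120, (B,merge)→1140, (D,hash)→1240, (D,nl)→4860 …(+1); best=780 via (D,nl_idx)

780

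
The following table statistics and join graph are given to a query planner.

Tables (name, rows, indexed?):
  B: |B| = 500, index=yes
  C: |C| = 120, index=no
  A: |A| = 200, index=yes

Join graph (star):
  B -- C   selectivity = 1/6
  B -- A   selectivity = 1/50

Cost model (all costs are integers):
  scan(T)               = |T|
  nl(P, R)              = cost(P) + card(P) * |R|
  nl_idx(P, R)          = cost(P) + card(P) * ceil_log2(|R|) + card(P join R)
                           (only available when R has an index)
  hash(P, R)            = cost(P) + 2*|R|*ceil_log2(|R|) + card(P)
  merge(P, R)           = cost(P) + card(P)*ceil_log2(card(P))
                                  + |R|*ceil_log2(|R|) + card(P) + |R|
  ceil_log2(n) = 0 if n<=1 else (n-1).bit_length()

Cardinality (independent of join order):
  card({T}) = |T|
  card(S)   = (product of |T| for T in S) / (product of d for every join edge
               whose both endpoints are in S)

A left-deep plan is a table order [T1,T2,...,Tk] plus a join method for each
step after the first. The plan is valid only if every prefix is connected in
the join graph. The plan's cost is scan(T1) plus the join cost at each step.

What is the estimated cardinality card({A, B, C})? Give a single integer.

Tables in S: A(200), B(500), C(120)
Edges inside S: B-C(d=6), B-A(d=50)
numerator = 200 * 500 * 120 = 12000000
denominator = 6 * 50 = 300
card(S) = 12000000 / 300 = 40000

40000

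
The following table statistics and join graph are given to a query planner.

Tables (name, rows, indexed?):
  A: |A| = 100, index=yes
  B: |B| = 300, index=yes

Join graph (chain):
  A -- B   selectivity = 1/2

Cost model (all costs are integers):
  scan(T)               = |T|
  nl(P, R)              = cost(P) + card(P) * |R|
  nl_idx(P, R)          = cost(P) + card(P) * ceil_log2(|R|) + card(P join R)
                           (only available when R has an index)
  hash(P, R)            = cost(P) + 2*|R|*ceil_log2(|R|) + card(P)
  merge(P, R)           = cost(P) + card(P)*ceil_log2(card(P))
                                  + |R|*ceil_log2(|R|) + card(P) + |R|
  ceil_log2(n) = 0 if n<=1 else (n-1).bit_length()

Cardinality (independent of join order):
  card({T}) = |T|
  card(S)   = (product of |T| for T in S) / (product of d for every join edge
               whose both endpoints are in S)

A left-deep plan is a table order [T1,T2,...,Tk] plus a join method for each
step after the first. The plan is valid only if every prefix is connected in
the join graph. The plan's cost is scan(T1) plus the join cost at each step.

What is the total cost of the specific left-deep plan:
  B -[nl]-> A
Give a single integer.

step 1: scan B: cost=300, card=300
step 2: join A via nl
    card(P join A) = 300*100/(2) = 15000
    cost = 300 + 300*100 = 30300

30300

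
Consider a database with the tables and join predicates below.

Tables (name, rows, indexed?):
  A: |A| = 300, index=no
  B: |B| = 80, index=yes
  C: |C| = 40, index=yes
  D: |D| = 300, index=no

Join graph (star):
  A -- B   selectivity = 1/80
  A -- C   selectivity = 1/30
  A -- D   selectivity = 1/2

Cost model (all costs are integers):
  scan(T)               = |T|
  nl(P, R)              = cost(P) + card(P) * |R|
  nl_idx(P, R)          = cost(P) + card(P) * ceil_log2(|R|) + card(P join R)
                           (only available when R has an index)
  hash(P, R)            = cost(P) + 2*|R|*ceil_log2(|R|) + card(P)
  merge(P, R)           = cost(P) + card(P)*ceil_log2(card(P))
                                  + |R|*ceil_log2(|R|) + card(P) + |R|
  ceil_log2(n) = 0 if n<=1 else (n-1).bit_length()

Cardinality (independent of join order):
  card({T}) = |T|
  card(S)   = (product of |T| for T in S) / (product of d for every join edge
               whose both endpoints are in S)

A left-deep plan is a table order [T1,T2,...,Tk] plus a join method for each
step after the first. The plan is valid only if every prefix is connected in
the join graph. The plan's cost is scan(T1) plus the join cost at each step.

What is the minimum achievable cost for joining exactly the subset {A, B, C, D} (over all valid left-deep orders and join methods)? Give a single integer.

Selinger DP over subsets of {A,B,C,D}:
  {A}: scan cost=300, card=300
  {B}: scan cost=80, card=80
  {C}: scan cost=40, card=40
  {D}: scan cost=300, card=300
  {AB}: card=300; try (B,hash)→1720, (B,nl_idx)→2700, (A,merge)→3720, (B,merge)→3940, (A,hash)→5560, (A,nl)→24080 …(+1); best=1720 via (B,hash)
  {AC}: card=400; try (C,hash)→1080, (C,nl_idx)→2500, (A,merge)→3320, (C,merge)→3580, (A,hash)→5480, (A,nl)→12040 …(+1); best=1080 via (C,hash)
  {AD}: card=45000; try (D,hash)→6000, (A,hash)→6000, (D,merge)→6300, (A,merge)→6300, (D,nl)→90300, (A,nl)→90300; best=6000 via (D,hash)
  {ABC}: card=400; try (C,hash)→2500, (B,hash)→2600, (C,nl_idx)→3920, (B,nl_idx)→4280, (C,merge)→5000, (B,merge)→5720 …(+2); best=2500 via (C,hash)
  {ABD}: card=45000; try (D,hash)→7420, (D,merge)→7720, (B,hash)→52120, (D,nl)→91720, (B,nl_idx)→366000, (B,merge)→771640 …(+1); best=7420 via (D,hash)
  {ACD}: card=60000; try (D,hash)→6880, (D,merge)→8080, (C,hash)→51480, (D,nl)→121080, (C,nl_idx)→336000, (C,merge)→771280 …(+1); best=6880 via (D,hash)
  {ABCD}: card=60000; try (D,hash)→8300, (D,merge)→9500, (C,hash)→52900, (B,hash)→68000, (D,nl)→122500, (C,nl_idx)→337420 …(+5); best=8300 via (D,hash)

8300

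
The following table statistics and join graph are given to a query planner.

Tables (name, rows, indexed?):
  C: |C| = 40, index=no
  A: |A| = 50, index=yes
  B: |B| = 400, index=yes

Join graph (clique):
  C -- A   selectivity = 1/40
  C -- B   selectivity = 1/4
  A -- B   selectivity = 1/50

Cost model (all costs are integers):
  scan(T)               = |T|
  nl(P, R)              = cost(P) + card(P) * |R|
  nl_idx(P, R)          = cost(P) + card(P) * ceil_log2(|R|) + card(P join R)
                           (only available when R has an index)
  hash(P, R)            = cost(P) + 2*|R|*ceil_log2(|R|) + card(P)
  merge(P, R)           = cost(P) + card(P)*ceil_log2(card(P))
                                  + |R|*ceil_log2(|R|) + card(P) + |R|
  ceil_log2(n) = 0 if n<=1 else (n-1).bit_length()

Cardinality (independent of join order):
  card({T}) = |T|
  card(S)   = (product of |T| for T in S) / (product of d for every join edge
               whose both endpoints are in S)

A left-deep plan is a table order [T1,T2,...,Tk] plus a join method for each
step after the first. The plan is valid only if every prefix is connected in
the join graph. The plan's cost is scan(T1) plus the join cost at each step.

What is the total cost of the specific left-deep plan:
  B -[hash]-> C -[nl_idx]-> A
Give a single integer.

25380

step 1: scan B: cost=400, card=400
step 2: join C via hash
    card(P join C) = 400*40/(4) = 4000
    cost = 400 + 2*40*6 + 400 = 1280
step 3: join A via nl_idx
    card(P join A) = 4000*50/(40*50) = 100
    cost = 1280 + 4000*6 + 100 = 25380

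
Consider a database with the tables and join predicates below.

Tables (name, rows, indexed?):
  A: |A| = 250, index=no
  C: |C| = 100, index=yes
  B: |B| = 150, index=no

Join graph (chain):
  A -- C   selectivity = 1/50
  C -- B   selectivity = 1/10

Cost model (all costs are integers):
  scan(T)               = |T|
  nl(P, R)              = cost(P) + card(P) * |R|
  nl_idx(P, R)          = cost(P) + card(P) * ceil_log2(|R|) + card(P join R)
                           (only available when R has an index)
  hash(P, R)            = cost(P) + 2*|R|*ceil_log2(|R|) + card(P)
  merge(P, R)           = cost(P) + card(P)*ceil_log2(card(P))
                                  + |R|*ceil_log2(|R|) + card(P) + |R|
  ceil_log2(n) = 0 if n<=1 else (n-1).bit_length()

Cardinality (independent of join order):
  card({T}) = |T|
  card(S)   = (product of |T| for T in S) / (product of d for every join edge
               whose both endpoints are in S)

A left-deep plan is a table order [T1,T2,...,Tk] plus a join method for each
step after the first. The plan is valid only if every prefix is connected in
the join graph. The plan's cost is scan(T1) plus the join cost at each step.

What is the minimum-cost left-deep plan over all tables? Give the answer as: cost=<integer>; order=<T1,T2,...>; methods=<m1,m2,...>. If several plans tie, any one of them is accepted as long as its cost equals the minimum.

cost=4800; order=A,C,B; methods=hash,hash

Selinger DP (subsets sized 1..n):
  {A}: scan cost=250, card=250
  {C}: scan cost=100, card=100
  {B}: scan cost=150, card=150
  {AC}: card=500; try (C,hash)→1900, (C,nl_idx)→2500, (A,merge)→3150, (C,merge)→3300, (A,hash)→4200, (A,nl)→25100 …(+1); best=1900 via (C,hash)
  {BC}: card=1500; try (C,hash)→1700, (B,merge)→2250, (C,merge)→2300, (B,hash)→2600, (C,nl_idx)→2700, (B,nl)→15100 …(+1); best=1700 via (C,hash)
  {ABC}: card=7500; try (B,hash)→4800, (A,hash)→7200, (B,merge)→8250, (A,merge)→21950, (B,nl)→76900, (A,nl)→376700; best=4800 via (B,hash)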